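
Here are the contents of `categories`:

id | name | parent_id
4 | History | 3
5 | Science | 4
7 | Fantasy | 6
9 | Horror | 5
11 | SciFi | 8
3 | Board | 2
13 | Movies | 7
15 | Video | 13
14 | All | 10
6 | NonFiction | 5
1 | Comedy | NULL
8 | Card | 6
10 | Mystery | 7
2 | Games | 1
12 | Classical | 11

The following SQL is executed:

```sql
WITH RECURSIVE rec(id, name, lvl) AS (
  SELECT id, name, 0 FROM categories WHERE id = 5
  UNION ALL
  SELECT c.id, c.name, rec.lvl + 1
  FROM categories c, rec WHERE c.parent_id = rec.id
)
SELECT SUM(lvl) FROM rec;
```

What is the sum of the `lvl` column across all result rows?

27

Base: id=5 (Science) at lvl 0.
Iteration 1: rows with parent_id in {5} -> NonFiction (id 6, lvl 1), Horror (id 9, lvl 1).
Iteration 2: rows with parent_id in {6,9} -> Fantasy (id 7, lvl 2), Card (id 8, lvl 2).
Iteration 3: rows with parent_id in {7,8} -> Mystery (id 10, lvl 3), SciFi (id 11, lvl 3), Movies (id 13, lvl 3).
Iteration 4: rows with parent_id in {10,11,13} -> Classical (id 12, lvl 4), All (id 14, lvl 4), Video (id 15, lvl 4).
Iteration 5: no rows with parent_id in {12,14,15}; recursion stops.
SUM(lvl) = 0 + 1 + 1 + 2 + 2 + 3 + 3 + 3 + 4 + 4 + 4 = 27.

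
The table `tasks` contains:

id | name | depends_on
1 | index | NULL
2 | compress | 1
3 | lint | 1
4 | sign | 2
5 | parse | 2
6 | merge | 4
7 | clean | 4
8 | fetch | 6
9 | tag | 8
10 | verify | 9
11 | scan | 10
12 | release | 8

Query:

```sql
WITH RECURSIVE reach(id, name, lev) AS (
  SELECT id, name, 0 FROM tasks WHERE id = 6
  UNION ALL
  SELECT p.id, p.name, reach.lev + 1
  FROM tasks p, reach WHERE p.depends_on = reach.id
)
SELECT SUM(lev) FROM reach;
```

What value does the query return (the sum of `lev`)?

Base: id=6 (merge) at lev 0.
Iteration 1: rows with depends_on in {6} -> fetch (id 8, lev 1).
Iteration 2: rows with depends_on in {8} -> tag (id 9, lev 2), release (id 12, lev 2).
Iteration 3: rows with depends_on in {9,12} -> verify (id 10, lev 3).
Iteration 4: rows with depends_on in {10} -> scan (id 11, lev 4).
Iteration 5: no rows with depends_on in {11}; recursion stops.
SUM(lev) = 0 + 1 + 2 + 2 + 3 + 4 = 12.

12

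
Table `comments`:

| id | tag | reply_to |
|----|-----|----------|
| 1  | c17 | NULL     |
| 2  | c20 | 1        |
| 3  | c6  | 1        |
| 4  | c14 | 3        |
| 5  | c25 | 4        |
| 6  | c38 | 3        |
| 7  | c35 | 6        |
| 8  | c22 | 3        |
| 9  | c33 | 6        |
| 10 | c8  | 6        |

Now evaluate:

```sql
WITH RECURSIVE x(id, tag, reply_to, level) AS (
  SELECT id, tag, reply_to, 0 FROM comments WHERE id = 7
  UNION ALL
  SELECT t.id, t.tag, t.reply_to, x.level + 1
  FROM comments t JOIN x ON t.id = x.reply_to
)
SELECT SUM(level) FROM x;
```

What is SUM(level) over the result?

Base: id=7 (c35), reply_to=6, level 0.
Iteration 1: join on id=6 -> c38 (id 6, reply_to=3, level 1).
Iteration 2: join on id=3 -> c6 (id 3, reply_to=1, level 2).
Iteration 3: join on id=1 -> c17 (id 1, reply_to=NULL, level 3).
Iteration 4: reply_to is NULL; no match; recursion stops.
SUM(level) = 0 + 1 + 2 + 3 = 6.

6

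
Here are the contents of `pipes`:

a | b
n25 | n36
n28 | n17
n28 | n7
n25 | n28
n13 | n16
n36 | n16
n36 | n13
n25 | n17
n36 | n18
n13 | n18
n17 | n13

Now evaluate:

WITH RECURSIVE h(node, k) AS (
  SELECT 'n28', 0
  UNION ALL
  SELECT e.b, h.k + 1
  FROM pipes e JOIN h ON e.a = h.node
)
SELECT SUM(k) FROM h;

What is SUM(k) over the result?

Base: (n28, k=0).
Iteration 1: edges from {n28} -> (n17, k=1), (n7, k=1).
Iteration 2: edges from {n17,n7} -> (n13, k=2).
Iteration 3: edges from {n13} -> (n16, k=3), (n18, k=3).
Iteration 4: no outgoing edges from {n16,n18}; recursion stops.
SUM(k) = 0 + 1 + 1 + 2 + 3 + 3 = 10.

10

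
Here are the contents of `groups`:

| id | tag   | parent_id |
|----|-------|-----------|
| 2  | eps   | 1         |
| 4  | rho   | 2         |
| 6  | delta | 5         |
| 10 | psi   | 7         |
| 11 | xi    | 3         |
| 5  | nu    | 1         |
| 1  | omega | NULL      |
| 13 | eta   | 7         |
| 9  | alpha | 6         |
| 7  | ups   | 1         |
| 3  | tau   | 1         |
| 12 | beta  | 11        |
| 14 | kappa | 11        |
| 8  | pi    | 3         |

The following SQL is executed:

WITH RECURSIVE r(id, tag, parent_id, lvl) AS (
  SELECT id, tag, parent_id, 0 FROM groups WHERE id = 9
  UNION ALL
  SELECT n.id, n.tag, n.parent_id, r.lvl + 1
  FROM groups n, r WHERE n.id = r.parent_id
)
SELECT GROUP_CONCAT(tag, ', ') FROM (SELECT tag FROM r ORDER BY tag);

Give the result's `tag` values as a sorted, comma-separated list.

alpha, delta, nu, omega

Base: id=9 (alpha), parent_id=6, lvl 0.
Iteration 1: join on id=6 -> delta (id 6, parent_id=5, lvl 1).
Iteration 2: join on id=5 -> nu (id 5, parent_id=1, lvl 2).
Iteration 3: join on id=1 -> omega (id 1, parent_id=NULL, lvl 3).
Iteration 4: parent_id is NULL; no match; recursion stops.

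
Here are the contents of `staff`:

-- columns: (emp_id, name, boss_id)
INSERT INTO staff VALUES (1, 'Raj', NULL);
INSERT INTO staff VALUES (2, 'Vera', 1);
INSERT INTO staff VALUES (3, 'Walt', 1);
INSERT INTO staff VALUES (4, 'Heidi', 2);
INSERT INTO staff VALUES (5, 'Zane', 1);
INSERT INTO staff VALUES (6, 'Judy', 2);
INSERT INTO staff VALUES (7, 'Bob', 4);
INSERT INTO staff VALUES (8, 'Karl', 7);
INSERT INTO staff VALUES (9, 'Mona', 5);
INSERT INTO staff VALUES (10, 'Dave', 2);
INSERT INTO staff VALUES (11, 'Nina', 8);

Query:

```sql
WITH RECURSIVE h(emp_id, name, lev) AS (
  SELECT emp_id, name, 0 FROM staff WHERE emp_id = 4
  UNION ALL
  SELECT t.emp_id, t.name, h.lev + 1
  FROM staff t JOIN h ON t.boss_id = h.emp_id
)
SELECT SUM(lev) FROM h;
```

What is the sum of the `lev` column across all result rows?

Base: emp_id=4 (Heidi) at lev 0.
Iteration 1: rows with boss_id in {4} -> Bob (id 7, lev 1).
Iteration 2: rows with boss_id in {7} -> Karl (id 8, lev 2).
Iteration 3: rows with boss_id in {8} -> Nina (id 11, lev 3).
Iteration 4: no rows with boss_id in {11}; recursion stops.
SUM(lev) = 0 + 1 + 2 + 3 = 6.

6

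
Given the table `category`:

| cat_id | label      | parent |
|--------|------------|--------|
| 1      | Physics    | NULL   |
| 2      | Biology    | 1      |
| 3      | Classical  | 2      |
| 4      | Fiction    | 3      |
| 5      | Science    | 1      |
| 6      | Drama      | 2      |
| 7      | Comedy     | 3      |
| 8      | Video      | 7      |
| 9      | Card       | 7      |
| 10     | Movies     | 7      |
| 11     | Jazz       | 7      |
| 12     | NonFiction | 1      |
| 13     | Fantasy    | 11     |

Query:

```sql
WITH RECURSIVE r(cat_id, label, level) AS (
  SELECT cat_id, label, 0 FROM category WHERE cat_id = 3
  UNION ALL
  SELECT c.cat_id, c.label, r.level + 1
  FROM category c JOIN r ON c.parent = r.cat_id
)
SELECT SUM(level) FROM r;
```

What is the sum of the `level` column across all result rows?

Base: cat_id=3 (Classical) at level 0.
Iteration 1: rows with parent in {3} -> Fiction (id 4, level 1), Comedy (id 7, level 1).
Iteration 2: rows with parent in {4,7} -> Video (id 8, level 2), Card (id 9, level 2), Movies (id 10, level 2), Jazz (id 11, level 2).
Iteration 3: rows with parent in {8,9,10,11} -> Fantasy (id 13, level 3).
Iteration 4: no rows with parent in {13}; recursion stops.
SUM(level) = 0 + 1 + 1 + 2 + 2 + 2 + 2 + 3 = 13.

13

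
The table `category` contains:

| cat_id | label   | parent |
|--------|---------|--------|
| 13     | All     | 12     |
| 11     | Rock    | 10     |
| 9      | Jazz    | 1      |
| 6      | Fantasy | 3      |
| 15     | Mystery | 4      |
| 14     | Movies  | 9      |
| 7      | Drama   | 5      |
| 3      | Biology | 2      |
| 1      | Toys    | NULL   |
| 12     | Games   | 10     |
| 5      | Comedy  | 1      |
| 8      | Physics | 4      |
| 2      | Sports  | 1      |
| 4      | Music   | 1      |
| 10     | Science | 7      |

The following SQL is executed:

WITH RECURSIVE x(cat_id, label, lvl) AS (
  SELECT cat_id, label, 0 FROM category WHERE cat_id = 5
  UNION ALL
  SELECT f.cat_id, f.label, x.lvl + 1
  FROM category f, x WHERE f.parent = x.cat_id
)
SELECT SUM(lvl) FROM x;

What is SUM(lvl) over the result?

13

Base: cat_id=5 (Comedy) at lvl 0.
Iteration 1: rows with parent in {5} -> Drama (id 7, lvl 1).
Iteration 2: rows with parent in {7} -> Science (id 10, lvl 2).
Iteration 3: rows with parent in {10} -> Rock (id 11, lvl 3), Games (id 12, lvl 3).
Iteration 4: rows with parent in {11,12} -> All (id 13, lvl 4).
Iteration 5: no rows with parent in {13}; recursion stops.
SUM(lvl) = 0 + 1 + 2 + 3 + 3 + 4 = 13.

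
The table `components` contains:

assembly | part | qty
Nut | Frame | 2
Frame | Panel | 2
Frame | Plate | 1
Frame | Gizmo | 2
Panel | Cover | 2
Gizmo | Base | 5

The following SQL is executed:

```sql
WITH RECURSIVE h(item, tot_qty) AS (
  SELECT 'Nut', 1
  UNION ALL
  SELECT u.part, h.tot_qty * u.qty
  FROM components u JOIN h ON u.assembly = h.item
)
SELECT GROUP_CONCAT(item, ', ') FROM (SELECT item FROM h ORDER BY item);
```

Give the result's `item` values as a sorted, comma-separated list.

Base: (Nut, tot_qty=1).
Iteration 1: components of {Nut} -> Frame = 1*2 = 2.
Iteration 2: components of {Frame} -> Gizmo = 2*2 = 4, Panel = 2*2 = 4, Plate = 2*1 = 2.
Iteration 3: components of {Gizmo,Panel,Plate} -> Base = 4*5 = 20, Cover = 4*2 = 8.
Iteration 4: no further components; recursion stops.

Base, Cover, Frame, Gizmo, Nut, Panel, Plate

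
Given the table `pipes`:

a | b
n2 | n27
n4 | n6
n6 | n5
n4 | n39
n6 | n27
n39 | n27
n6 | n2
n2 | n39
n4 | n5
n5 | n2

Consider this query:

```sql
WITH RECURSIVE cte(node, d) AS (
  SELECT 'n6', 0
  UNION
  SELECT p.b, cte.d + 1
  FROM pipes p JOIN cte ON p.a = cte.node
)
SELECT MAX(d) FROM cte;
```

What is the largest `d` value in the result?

Base: (n6, d=0).
Iteration 1: edges from {n6} -> (n2, d=1), (n27, d=1), (n5, d=1).
Iteration 2: edges from {n2,n27,n5} -> (n2, d=2), (n27, d=2), (n39, d=2).
Iteration 3: edges from {n2,n27,n39} -> (n27, d=3), (n39, d=3). [UNION drops 1 duplicate row(s)]
Iteration 4: edges from {n27,n39} -> (n27, d=4).
Iteration 5: no outgoing edges from {n27}; recursion stops.
d values: 0, 1, 1, 1, 2, 2, 2, 3, 3, 4; the maximum is 4.

4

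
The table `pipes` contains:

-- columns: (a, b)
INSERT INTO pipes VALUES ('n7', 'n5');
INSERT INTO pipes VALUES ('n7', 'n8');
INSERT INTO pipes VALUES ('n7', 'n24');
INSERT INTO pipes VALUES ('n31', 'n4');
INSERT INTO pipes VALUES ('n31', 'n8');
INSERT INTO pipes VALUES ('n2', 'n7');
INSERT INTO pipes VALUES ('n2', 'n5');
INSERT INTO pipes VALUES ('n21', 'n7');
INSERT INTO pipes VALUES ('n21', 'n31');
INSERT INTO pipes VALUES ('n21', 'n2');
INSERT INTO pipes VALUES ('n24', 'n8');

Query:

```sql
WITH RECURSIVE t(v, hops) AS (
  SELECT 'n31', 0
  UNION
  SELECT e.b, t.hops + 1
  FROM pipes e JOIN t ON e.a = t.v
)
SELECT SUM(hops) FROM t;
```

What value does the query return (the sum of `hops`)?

Base: (n31, hops=0).
Iteration 1: edges from {n31} -> (n4, hops=1), (n8, hops=1).
Iteration 2: no outgoing edges from {n4,n8}; recursion stops.
SUM(hops) = 0 + 1 + 1 = 2.

2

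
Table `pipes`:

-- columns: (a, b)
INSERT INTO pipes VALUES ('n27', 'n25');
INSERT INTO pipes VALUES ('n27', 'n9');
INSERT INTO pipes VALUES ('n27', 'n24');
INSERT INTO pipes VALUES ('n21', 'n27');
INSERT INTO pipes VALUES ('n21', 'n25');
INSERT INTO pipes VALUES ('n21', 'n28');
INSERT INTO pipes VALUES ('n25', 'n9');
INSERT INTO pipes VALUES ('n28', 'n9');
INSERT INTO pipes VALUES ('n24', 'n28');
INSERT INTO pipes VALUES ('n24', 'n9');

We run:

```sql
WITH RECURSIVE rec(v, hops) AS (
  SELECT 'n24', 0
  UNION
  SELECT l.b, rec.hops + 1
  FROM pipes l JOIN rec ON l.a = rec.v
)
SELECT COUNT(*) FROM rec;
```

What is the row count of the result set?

Base: (n24, hops=0).
Iteration 1: edges from {n24} -> (n28, hops=1), (n9, hops=1).
Iteration 2: edges from {n28,n9} -> (n9, hops=2).
Iteration 3: no outgoing edges from {n9}; recursion stops.
Total rows emitted: 4.

4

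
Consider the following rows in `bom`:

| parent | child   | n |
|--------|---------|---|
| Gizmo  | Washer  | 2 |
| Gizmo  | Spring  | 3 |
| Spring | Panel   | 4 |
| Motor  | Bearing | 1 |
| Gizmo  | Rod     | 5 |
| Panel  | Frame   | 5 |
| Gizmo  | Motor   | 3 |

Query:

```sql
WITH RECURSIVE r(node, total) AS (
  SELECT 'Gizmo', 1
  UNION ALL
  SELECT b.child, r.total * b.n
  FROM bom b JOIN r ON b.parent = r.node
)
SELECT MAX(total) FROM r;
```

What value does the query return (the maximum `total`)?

60

Base: (Gizmo, total=1).
Iteration 1: components of {Gizmo} -> Motor = 1*3 = 3, Rod = 1*5 = 5, Spring = 1*3 = 3, Washer = 1*2 = 2.
Iteration 2: components of {Motor,Rod,Spring,Washer} -> Bearing = 3*1 = 3, Panel = 3*4 = 12.
Iteration 3: components of {Bearing,Panel} -> Frame = 12*5 = 60.
Iteration 4: no further components; recursion stops.
total values: 1, 3, 2, 3, 5, 3, 12, 60; the maximum is 60.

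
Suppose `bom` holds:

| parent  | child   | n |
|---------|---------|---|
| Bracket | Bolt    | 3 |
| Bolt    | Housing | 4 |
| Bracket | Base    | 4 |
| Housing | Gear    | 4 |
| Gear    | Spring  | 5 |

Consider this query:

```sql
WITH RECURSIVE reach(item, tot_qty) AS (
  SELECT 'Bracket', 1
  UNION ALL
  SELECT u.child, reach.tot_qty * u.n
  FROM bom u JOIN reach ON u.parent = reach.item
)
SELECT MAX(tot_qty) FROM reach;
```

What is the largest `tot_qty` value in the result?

240

Base: (Bracket, tot_qty=1).
Iteration 1: components of {Bracket} -> Base = 1*4 = 4, Bolt = 1*3 = 3.
Iteration 2: components of {Base,Bolt} -> Housing = 3*4 = 12.
Iteration 3: components of {Housing} -> Gear = 12*4 = 48.
Iteration 4: components of {Gear} -> Spring = 48*5 = 240.
Iteration 5: no further components; recursion stops.
tot_qty values: 1, 3, 4, 12, 48, 240; the maximum is 240.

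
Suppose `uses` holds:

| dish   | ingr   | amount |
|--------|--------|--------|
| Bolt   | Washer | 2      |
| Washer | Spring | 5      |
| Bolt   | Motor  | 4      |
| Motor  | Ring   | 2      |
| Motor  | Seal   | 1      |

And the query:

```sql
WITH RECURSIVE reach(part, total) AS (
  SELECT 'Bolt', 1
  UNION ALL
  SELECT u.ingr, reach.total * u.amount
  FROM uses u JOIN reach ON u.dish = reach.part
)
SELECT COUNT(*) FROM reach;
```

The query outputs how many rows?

6

Base: (Bolt, total=1).
Iteration 1: components of {Bolt} -> Motor = 1*4 = 4, Washer = 1*2 = 2.
Iteration 2: components of {Motor,Washer} -> Ring = 4*2 = 8, Seal = 4*1 = 4, Spring = 2*5 = 10.
Iteration 3: no further components; recursion stops.
Total rows emitted: 6.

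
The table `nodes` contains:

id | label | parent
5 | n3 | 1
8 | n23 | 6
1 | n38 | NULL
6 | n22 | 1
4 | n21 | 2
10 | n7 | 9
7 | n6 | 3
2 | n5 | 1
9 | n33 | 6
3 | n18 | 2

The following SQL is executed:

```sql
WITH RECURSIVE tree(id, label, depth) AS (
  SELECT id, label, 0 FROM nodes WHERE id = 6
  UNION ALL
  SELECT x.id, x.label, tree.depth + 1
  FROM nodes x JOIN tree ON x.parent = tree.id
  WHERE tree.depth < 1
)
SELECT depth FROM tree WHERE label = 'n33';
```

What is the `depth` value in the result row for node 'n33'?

1

Base: id=6 (n22) at depth 0.
Iteration 1: rows with parent in {6} -> n23 (id 8, depth 1), n33 (id 9, depth 1).
Iteration 2: depth < 1 fails for all current rows; recursion stops.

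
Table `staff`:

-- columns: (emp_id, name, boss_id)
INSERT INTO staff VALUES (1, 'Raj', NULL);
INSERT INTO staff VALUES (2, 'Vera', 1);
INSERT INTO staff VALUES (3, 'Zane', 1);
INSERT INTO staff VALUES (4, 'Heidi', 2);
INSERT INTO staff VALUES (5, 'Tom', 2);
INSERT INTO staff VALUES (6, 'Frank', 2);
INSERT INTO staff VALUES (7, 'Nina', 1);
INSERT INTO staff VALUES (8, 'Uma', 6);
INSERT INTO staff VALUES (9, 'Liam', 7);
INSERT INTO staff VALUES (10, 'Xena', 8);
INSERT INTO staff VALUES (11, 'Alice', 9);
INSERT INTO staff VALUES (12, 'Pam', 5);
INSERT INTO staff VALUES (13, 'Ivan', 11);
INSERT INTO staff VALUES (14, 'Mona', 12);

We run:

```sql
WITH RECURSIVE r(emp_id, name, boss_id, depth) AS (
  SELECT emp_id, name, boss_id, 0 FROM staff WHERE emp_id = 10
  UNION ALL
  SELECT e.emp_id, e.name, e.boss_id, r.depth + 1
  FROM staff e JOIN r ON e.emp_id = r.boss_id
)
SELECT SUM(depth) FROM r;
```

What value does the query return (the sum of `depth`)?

Base: emp_id=10 (Xena), boss_id=8, depth 0.
Iteration 1: join on emp_id=8 -> Uma (id 8, boss_id=6, depth 1).
Iteration 2: join on emp_id=6 -> Frank (id 6, boss_id=2, depth 2).
Iteration 3: join on emp_id=2 -> Vera (id 2, boss_id=1, depth 3).
Iteration 4: join on emp_id=1 -> Raj (id 1, boss_id=NULL, depth 4).
Iteration 5: boss_id is NULL; no match; recursion stops.
SUM(depth) = 0 + 1 + 2 + 3 + 4 = 10.

10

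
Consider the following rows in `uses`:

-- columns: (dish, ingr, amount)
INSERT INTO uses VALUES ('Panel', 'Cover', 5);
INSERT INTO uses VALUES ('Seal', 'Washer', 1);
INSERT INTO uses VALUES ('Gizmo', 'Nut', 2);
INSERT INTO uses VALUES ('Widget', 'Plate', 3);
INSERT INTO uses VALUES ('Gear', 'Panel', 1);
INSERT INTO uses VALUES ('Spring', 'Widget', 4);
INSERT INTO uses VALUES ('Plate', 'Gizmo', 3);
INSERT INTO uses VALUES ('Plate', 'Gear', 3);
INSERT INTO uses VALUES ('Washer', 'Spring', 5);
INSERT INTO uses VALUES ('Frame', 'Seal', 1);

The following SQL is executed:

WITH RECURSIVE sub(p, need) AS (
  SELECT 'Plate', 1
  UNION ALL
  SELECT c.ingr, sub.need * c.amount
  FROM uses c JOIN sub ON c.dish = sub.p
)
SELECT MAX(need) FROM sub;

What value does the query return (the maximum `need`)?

15

Base: (Plate, need=1).
Iteration 1: components of {Plate} -> Gear = 1*3 = 3, Gizmo = 1*3 = 3.
Iteration 2: components of {Gear,Gizmo} -> Nut = 3*2 = 6, Panel = 3*1 = 3.
Iteration 3: components of {Nut,Panel} -> Cover = 3*5 = 15.
Iteration 4: no further components; recursion stops.
need values: 1, 3, 3, 3, 6, 15; the maximum is 15.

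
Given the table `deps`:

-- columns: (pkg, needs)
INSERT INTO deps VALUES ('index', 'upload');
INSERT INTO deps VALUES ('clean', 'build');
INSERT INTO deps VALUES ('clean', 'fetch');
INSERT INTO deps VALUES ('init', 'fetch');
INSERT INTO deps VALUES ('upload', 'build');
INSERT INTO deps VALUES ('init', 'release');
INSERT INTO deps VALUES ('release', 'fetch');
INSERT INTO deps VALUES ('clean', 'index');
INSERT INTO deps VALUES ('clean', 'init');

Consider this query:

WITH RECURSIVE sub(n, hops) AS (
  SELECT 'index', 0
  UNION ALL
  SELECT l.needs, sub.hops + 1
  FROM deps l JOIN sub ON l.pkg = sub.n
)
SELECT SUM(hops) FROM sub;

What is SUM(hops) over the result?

3

Base: (index, hops=0).
Iteration 1: edges from {index} -> (upload, hops=1).
Iteration 2: edges from {upload} -> (build, hops=2).
Iteration 3: no outgoing edges from {build}; recursion stops.
SUM(hops) = 0 + 1 + 2 = 3.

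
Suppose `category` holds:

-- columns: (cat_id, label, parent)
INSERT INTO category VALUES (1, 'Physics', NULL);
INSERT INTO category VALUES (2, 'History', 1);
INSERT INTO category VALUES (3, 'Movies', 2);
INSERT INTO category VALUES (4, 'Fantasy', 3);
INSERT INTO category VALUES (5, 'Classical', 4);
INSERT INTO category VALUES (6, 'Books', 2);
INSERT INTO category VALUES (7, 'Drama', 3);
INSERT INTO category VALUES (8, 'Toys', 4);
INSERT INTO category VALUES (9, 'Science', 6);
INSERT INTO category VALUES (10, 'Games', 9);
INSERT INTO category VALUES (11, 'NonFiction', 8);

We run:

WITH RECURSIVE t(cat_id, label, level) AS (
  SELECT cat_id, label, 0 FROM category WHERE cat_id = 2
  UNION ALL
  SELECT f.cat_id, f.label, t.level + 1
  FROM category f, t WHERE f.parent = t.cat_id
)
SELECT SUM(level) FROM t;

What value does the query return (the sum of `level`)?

21

Base: cat_id=2 (History) at level 0.
Iteration 1: rows with parent in {2} -> Movies (id 3, level 1), Books (id 6, level 1).
Iteration 2: rows with parent in {3,6} -> Fantasy (id 4, level 2), Drama (id 7, level 2), Science (id 9, level 2).
Iteration 3: rows with parent in {4,7,9} -> Classical (id 5, level 3), Toys (id 8, level 3), Games (id 10, level 3).
Iteration 4: rows with parent in {5,8,10} -> NonFiction (id 11, level 4).
Iteration 5: no rows with parent in {11}; recursion stops.
SUM(level) = 0 + 1 + 1 + 2 + 2 + 2 + 3 + 3 + 3 + 4 = 21.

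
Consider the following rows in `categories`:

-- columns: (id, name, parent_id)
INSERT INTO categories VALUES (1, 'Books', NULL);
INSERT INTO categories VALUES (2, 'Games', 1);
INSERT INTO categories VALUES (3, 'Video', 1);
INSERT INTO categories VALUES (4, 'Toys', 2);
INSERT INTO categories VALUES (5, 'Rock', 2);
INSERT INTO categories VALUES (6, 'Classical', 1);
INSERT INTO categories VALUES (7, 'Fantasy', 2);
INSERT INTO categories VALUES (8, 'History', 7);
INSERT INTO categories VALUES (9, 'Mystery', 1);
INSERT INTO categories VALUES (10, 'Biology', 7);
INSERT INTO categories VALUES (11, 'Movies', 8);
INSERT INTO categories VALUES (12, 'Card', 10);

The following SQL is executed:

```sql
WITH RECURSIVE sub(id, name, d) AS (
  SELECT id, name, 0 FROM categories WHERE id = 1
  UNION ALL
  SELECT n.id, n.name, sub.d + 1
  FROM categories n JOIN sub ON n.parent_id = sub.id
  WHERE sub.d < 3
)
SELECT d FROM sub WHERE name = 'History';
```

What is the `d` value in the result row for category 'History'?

Base: id=1 (Books) at d 0.
Iteration 1: rows with parent_id in {1} -> Games (id 2, d 1), Video (id 3, d 1), Classical (id 6, d 1), Mystery (id 9, d 1).
Iteration 2: rows with parent_id in {2,3,6,9} -> Toys (id 4, d 2), Rock (id 5, d 2), Fantasy (id 7, d 2).
Iteration 3: rows with parent_id in {4,5,7} -> History (id 8, d 3), Biology (id 10, d 3).
Iteration 4: d < 3 fails for all current rows; recursion stops.

3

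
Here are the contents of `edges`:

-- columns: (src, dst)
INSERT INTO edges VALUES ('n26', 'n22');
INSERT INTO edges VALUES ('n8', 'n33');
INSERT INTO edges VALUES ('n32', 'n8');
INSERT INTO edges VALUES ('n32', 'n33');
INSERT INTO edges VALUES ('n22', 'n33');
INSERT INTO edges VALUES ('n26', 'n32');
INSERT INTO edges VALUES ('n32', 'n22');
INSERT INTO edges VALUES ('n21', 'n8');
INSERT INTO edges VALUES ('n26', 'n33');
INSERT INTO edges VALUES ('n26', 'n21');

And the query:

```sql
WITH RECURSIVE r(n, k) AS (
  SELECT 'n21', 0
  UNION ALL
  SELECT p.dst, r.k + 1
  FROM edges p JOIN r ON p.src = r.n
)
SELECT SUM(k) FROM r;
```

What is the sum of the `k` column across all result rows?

3

Base: (n21, k=0).
Iteration 1: edges from {n21} -> (n8, k=1).
Iteration 2: edges from {n8} -> (n33, k=2).
Iteration 3: no outgoing edges from {n33}; recursion stops.
SUM(k) = 0 + 1 + 2 = 3.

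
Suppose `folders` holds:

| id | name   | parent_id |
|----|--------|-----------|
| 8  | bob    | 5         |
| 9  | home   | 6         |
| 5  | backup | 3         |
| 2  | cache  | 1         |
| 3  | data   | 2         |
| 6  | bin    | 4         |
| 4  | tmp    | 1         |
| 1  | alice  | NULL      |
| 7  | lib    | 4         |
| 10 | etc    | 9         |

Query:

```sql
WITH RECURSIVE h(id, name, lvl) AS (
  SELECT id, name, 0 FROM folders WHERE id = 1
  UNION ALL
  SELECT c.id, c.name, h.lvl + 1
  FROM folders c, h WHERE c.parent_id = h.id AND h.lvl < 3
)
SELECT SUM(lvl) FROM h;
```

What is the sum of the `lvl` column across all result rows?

Base: id=1 (alice) at lvl 0.
Iteration 1: rows with parent_id in {1} -> cache (id 2, lvl 1), tmp (id 4, lvl 1).
Iteration 2: rows with parent_id in {2,4} -> data (id 3, lvl 2), bin (id 6, lvl 2), lib (id 7, lvl 2).
Iteration 3: rows with parent_id in {3,6,7} -> backup (id 5, lvl 3), home (id 9, lvl 3).
Iteration 4: lvl < 3 fails for all current rows; recursion stops.
SUM(lvl) = 0 + 1 + 1 + 2 + 2 + 2 + 3 + 3 = 14.

14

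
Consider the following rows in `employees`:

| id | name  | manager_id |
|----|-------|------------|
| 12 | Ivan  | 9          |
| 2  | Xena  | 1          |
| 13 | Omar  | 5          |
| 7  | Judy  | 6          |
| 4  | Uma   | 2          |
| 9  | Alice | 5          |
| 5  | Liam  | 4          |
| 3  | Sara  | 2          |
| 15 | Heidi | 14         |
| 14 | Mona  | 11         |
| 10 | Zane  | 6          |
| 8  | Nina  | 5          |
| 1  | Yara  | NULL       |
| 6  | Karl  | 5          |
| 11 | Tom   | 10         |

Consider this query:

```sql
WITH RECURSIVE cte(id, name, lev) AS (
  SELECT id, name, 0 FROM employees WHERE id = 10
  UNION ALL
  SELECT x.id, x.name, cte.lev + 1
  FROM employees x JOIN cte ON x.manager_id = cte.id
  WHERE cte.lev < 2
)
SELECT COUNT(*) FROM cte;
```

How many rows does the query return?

3

Base: id=10 (Zane) at lev 0.
Iteration 1: rows with manager_id in {10} -> Tom (id 11, lev 1).
Iteration 2: rows with manager_id in {11} -> Mona (id 14, lev 2).
Iteration 3: lev < 2 fails for all current rows; recursion stops.
Total rows emitted: 3.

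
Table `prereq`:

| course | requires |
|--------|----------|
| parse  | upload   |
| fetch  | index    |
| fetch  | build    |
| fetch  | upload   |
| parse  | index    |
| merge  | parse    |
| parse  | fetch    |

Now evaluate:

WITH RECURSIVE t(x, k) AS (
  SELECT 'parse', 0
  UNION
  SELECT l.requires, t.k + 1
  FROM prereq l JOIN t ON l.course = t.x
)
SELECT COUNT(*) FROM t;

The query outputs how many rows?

7

Base: (parse, k=0).
Iteration 1: edges from {parse} -> (fetch, k=1), (index, k=1), (upload, k=1).
Iteration 2: edges from {fetch,index,upload} -> (build, k=2), (index, k=2), (upload, k=2).
Iteration 3: no outgoing edges from {build,index,upload}; recursion stops.
Total rows emitted: 7.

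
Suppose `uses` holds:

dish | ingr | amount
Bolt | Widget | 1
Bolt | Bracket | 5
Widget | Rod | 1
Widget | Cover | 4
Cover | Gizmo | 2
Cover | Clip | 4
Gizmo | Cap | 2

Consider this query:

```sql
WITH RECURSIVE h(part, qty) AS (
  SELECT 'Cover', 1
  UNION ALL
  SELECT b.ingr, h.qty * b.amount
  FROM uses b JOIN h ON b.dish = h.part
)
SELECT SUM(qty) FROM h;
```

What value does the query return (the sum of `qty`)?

Base: (Cover, qty=1).
Iteration 1: components of {Cover} -> Clip = 1*4 = 4, Gizmo = 1*2 = 2.
Iteration 2: components of {Clip,Gizmo} -> Cap = 2*2 = 4.
Iteration 3: no further components; recursion stops.
SUM(qty) = 1 + 2 + 4 + 4 = 11.

11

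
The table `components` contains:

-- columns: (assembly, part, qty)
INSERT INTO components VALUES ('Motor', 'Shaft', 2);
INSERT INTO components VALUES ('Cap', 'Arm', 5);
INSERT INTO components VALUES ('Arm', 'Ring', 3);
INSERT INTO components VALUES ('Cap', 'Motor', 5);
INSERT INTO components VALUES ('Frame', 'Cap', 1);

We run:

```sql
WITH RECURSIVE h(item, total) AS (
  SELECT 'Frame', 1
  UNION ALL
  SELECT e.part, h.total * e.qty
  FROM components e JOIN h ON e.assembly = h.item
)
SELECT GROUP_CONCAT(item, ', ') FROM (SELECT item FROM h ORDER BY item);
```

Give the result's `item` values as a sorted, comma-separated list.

Base: (Frame, total=1).
Iteration 1: components of {Frame} -> Cap = 1*1 = 1.
Iteration 2: components of {Cap} -> Arm = 1*5 = 5, Motor = 1*5 = 5.
Iteration 3: components of {Arm,Motor} -> Ring = 5*3 = 15, Shaft = 5*2 = 10.
Iteration 4: no further components; recursion stops.

Arm, Cap, Frame, Motor, Ring, Shaft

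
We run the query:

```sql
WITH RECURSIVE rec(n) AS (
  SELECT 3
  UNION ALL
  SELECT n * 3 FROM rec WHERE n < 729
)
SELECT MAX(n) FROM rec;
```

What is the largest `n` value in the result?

729

Base: n=3.
Iteration 1: 3 < 729 holds -> n = 3 * 3 = 9.
Iteration 2: 9 < 729 holds -> n = 9 * 3 = 27.
Iteration 3: 27 < 729 holds -> n = 27 * 3 = 81.
Iteration 4: 81 < 729 holds -> n = 81 * 3 = 243.
Iteration 5: 243 < 729 holds -> n = 243 * 3 = 729.
Iteration 6: 729 < 729 fails; recursion stops.
n values: 3, 9, 27, 81, 243, 729; the maximum is 729.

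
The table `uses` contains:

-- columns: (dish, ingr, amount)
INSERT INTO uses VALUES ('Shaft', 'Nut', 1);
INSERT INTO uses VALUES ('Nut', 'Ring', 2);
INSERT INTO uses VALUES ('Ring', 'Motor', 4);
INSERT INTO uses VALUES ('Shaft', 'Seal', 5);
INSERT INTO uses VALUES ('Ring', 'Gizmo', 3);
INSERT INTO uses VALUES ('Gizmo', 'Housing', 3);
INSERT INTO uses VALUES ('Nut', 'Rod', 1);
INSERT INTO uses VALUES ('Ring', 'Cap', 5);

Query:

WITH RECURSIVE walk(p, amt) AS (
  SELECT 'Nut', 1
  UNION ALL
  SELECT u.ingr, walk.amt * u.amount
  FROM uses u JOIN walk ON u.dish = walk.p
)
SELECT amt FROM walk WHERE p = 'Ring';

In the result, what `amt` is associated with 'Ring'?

2

Base: (Nut, amt=1).
Iteration 1: components of {Nut} -> Ring = 1*2 = 2, Rod = 1*1 = 1.
Iteration 2: components of {Ring,Rod} -> Cap = 2*5 = 10, Gizmo = 2*3 = 6, Motor = 2*4 = 8.
Iteration 3: components of {Cap,Gizmo,Motor} -> Housing = 6*3 = 18.
Iteration 4: no further components; recursion stops.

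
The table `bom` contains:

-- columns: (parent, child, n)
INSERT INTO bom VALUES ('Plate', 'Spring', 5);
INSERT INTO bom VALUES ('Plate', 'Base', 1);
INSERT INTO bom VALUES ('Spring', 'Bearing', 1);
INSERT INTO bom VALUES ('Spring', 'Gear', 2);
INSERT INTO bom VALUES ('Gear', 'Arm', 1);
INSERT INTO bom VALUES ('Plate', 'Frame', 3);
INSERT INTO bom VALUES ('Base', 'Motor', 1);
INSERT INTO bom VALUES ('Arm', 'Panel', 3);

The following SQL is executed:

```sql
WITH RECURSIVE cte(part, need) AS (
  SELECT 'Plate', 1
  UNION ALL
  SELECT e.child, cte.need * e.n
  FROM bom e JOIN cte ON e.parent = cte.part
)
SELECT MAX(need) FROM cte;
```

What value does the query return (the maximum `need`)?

30

Base: (Plate, need=1).
Iteration 1: components of {Plate} -> Base = 1*1 = 1, Frame = 1*3 = 3, Spring = 1*5 = 5.
Iteration 2: components of {Base,Frame,Spring} -> Bearing = 5*1 = 5, Gear = 5*2 = 10, Motor = 1*1 = 1.
Iteration 3: components of {Bearing,Gear,Motor} -> Arm = 10*1 = 10.
Iteration 4: components of {Arm} -> Panel = 10*3 = 30.
Iteration 5: no further components; recursion stops.
need values: 1, 5, 1, 3, 5, 10, 1, 10, 30; the maximum is 30.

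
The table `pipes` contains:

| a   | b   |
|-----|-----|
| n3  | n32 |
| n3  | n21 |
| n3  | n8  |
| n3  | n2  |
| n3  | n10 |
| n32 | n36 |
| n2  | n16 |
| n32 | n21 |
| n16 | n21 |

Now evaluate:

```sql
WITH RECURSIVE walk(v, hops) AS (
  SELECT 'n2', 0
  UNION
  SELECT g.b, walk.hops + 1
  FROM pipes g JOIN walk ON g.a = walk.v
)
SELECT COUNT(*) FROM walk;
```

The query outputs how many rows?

3

Base: (n2, hops=0).
Iteration 1: edges from {n2} -> (n16, hops=1).
Iteration 2: edges from {n16} -> (n21, hops=2).
Iteration 3: no outgoing edges from {n21}; recursion stops.
Total rows emitted: 3.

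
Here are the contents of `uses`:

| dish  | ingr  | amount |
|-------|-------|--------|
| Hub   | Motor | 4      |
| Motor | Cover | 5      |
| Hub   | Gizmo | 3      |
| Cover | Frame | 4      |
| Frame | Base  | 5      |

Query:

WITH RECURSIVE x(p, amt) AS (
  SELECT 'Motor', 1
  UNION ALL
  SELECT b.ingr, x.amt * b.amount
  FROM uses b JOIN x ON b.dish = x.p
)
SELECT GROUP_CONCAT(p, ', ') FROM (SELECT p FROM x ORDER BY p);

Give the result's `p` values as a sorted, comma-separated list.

Base, Cover, Frame, Motor

Base: (Motor, amt=1).
Iteration 1: components of {Motor} -> Cover = 1*5 = 5.
Iteration 2: components of {Cover} -> Frame = 5*4 = 20.
Iteration 3: components of {Frame} -> Base = 20*5 = 100.
Iteration 4: no further components; recursion stops.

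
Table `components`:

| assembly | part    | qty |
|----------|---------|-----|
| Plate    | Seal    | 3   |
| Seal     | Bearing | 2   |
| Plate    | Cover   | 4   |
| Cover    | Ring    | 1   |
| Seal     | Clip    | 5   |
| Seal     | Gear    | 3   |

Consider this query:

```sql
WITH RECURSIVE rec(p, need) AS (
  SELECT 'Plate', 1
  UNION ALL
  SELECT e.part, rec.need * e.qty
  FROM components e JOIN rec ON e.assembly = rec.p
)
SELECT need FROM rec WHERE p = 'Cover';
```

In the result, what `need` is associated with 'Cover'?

Base: (Plate, need=1).
Iteration 1: components of {Plate} -> Cover = 1*4 = 4, Seal = 1*3 = 3.
Iteration 2: components of {Cover,Seal} -> Bearing = 3*2 = 6, Clip = 3*5 = 15, Gear = 3*3 = 9, Ring = 4*1 = 4.
Iteration 3: no further components; recursion stops.

4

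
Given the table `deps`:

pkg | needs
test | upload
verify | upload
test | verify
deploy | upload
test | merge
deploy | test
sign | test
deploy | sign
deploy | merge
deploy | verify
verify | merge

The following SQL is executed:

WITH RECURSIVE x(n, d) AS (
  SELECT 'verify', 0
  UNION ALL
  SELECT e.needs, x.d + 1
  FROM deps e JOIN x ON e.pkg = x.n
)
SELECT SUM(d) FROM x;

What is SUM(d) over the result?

Base: (verify, d=0).
Iteration 1: edges from {verify} -> (merge, d=1), (upload, d=1).
Iteration 2: no outgoing edges from {merge,upload}; recursion stops.
SUM(d) = 0 + 1 + 1 = 2.

2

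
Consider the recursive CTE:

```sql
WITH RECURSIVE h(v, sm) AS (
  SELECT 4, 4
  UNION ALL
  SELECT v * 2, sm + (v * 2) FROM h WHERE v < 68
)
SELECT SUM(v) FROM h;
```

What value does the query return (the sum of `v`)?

Base: v=4, sm=4.
Iteration 1: 4 < 68 holds -> v = 4 * 2 = 8, sm = 4 + 8 = 12.
Iteration 2: 8 < 68 holds -> v = 8 * 2 = 16, sm = 12 + 16 = 28.
Iteration 3: 16 < 68 holds -> v = 16 * 2 = 32, sm = 28 + 32 = 60.
Iteration 4: 32 < 68 holds -> v = 32 * 2 = 64, sm = 60 + 64 = 124.
Iteration 5: 64 < 68 holds -> v = 64 * 2 = 128, sm = 124 + 128 = 252.
Iteration 6: 128 < 68 fails; recursion stops.
SUM(v) = 4 + 8 + 16 + 32 + 64 + 128 = 252.

252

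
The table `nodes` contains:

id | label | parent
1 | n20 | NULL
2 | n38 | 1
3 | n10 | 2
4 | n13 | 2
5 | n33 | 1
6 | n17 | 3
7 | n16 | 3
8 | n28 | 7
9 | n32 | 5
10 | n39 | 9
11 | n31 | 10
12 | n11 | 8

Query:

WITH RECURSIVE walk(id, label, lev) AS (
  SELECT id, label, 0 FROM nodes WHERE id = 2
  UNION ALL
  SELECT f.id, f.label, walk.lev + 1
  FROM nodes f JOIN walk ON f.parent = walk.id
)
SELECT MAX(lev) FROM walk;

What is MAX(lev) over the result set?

4

Base: id=2 (n38) at lev 0.
Iteration 1: rows with parent in {2} -> n10 (id 3, lev 1), n13 (id 4, lev 1).
Iteration 2: rows with parent in {3,4} -> n17 (id 6, lev 2), n16 (id 7, lev 2).
Iteration 3: rows with parent in {6,7} -> n28 (id 8, lev 3).
Iteration 4: rows with parent in {8} -> n11 (id 12, lev 4).
Iteration 5: no rows with parent in {12}; recursion stops.
lev values: 0, 1, 1, 2, 2, 3, 4; the maximum is 4.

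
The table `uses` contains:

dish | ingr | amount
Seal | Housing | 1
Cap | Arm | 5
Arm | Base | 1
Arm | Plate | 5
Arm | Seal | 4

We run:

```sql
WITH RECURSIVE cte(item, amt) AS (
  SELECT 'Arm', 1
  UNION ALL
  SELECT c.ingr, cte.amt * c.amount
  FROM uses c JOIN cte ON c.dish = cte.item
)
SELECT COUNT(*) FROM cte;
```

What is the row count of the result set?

5

Base: (Arm, amt=1).
Iteration 1: components of {Arm} -> Base = 1*1 = 1, Plate = 1*5 = 5, Seal = 1*4 = 4.
Iteration 2: components of {Base,Plate,Seal} -> Housing = 4*1 = 4.
Iteration 3: no further components; recursion stops.
Total rows emitted: 5.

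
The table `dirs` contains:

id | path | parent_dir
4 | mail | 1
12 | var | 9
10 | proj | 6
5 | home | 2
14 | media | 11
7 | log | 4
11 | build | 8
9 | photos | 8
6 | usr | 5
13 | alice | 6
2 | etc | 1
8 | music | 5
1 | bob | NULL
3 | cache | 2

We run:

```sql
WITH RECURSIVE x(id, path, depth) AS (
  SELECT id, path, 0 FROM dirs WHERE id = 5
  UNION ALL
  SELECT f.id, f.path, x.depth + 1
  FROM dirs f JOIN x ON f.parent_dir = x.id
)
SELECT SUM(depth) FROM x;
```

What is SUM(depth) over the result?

Base: id=5 (home) at depth 0.
Iteration 1: rows with parent_dir in {5} -> usr (id 6, depth 1), music (id 8, depth 1).
Iteration 2: rows with parent_dir in {6,8} -> photos (id 9, depth 2), proj (id 10, depth 2), build (id 11, depth 2), alice (id 13, depth 2).
Iteration 3: rows with parent_dir in {9,10,11,13} -> var (id 12, depth 3), media (id 14, depth 3).
Iteration 4: no rows with parent_dir in {12,14}; recursion stops.
SUM(depth) = 0 + 1 + 1 + 2 + 2 + 2 + 2 + 3 + 3 = 16.

16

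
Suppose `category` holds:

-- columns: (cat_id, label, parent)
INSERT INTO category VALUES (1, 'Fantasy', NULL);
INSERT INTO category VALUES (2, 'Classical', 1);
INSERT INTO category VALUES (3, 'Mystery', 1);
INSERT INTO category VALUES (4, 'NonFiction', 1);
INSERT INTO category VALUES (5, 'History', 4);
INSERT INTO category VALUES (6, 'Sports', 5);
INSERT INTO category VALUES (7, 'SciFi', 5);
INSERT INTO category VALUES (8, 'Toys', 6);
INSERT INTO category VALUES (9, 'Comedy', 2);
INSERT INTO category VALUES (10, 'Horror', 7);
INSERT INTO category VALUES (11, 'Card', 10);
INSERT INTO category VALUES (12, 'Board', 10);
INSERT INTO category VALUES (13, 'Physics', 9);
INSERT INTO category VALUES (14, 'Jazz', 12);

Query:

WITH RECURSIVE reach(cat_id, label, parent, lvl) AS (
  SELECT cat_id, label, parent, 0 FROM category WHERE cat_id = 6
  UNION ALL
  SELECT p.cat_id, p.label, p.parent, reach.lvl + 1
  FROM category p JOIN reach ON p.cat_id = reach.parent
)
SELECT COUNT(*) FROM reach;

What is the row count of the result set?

4

Base: cat_id=6 (Sports), parent=5, lvl 0.
Iteration 1: join on cat_id=5 -> History (id 5, parent=4, lvl 1).
Iteration 2: join on cat_id=4 -> NonFiction (id 4, parent=1, lvl 2).
Iteration 3: join on cat_id=1 -> Fantasy (id 1, parent=NULL, lvl 3).
Iteration 4: parent is NULL; no match; recursion stops.
Total rows emitted: 4.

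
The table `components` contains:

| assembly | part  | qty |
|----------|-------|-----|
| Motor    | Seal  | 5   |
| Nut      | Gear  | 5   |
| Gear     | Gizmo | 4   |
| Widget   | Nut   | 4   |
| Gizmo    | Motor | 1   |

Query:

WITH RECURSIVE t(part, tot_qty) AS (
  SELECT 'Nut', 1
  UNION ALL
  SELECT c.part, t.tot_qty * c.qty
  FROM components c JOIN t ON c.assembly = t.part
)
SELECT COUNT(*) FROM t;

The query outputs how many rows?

5

Base: (Nut, tot_qty=1).
Iteration 1: components of {Nut} -> Gear = 1*5 = 5.
Iteration 2: components of {Gear} -> Gizmo = 5*4 = 20.
Iteration 3: components of {Gizmo} -> Motor = 20*1 = 20.
Iteration 4: components of {Motor} -> Seal = 20*5 = 100.
Iteration 5: no further components; recursion stops.
Total rows emitted: 5.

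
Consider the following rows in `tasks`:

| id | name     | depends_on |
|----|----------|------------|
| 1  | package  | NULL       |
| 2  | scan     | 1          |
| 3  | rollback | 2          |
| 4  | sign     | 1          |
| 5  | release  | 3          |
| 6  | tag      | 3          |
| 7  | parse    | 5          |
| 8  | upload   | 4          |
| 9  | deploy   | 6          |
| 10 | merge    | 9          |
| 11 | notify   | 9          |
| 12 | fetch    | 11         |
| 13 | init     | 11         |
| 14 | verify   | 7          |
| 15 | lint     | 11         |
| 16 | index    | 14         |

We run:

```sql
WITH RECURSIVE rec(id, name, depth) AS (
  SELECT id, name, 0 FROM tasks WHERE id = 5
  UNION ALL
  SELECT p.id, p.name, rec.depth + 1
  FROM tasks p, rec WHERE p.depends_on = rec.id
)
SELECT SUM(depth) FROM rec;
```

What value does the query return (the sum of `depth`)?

Base: id=5 (release) at depth 0.
Iteration 1: rows with depends_on in {5} -> parse (id 7, depth 1).
Iteration 2: rows with depends_on in {7} -> verify (id 14, depth 2).
Iteration 3: rows with depends_on in {14} -> index (id 16, depth 3).
Iteration 4: no rows with depends_on in {16}; recursion stops.
SUM(depth) = 0 + 1 + 2 + 3 = 6.

6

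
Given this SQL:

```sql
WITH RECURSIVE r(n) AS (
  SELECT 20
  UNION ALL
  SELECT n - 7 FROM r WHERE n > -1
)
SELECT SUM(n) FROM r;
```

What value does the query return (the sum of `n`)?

Base: n=20.
Iteration 1: 20 > -1 holds -> n = 20 - 7 = 13.
Iteration 2: 13 > -1 holds -> n = 13 - 7 = 6.
Iteration 3: 6 > -1 holds -> n = 6 - 7 = -1.
Iteration 4: -1 > -1 fails; recursion stops.
SUM(n) = 20 + 13 + 6 + -1 = 38.

38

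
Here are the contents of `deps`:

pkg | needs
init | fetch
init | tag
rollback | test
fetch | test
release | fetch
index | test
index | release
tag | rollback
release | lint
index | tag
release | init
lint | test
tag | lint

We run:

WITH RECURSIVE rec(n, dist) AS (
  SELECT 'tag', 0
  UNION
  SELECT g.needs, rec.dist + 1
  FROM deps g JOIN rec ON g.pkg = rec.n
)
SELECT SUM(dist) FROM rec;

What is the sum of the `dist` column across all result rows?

4

Base: (tag, dist=0).
Iteration 1: edges from {tag} -> (lint, dist=1), (rollback, dist=1).
Iteration 2: edges from {lint,rollback} -> (test, dist=2). [UNION drops 1 duplicate row(s)]
Iteration 3: no outgoing edges from {test}; recursion stops.
SUM(dist) = 0 + 1 + 1 + 2 = 4.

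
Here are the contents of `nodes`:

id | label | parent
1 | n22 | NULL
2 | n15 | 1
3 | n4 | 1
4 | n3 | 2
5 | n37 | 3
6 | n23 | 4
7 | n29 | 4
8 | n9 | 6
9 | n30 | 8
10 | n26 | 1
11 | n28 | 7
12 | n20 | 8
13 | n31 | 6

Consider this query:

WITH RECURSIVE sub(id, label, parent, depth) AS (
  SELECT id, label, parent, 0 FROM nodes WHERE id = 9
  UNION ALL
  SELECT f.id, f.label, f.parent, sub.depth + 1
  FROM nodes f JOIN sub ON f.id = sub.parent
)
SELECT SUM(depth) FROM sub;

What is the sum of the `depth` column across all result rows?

Base: id=9 (n30), parent=8, depth 0.
Iteration 1: join on id=8 -> n9 (id 8, parent=6, depth 1).
Iteration 2: join on id=6 -> n23 (id 6, parent=4, depth 2).
Iteration 3: join on id=4 -> n3 (id 4, parent=2, depth 3).
Iteration 4: join on id=2 -> n15 (id 2, parent=1, depth 4).
Iteration 5: join on id=1 -> n22 (id 1, parent=NULL, depth 5).
Iteration 6: parent is NULL; no match; recursion stops.
SUM(depth) = 0 + 1 + 2 + 3 + 4 + 5 = 15.

15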